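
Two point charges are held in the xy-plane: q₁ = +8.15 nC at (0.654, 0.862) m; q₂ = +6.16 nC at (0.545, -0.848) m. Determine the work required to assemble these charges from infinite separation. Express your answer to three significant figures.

2.63×10⁻⁷ J

The work to assemble the configuration equals its total potential energy, U = Σ kqᵢqⱼ/rᵢⱼ over all pairs.
Pair separations: r₁₂ = 1.71 m.
U = (2.63×10⁻⁷) = 2.63×10⁻⁷ J.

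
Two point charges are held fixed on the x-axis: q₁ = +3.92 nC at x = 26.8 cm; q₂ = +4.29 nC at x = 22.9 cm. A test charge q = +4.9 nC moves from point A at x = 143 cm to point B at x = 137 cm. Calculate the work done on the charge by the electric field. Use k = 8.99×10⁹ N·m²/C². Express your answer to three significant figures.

-1.64×10⁻⁸ J

The work done by the electric force is W_field = −ΔU = −q(V_B − V_A) = q(V_A − V_B).
At A: distances to the source charges are 1.16 m, 1.20 m; V_A = Σ kqᵢ/rᵢ = 62.4 V.
At B: distances to the source charges are 1.10 m, 1.14 m; V_B = Σ kqᵢ/rᵢ = 65.8 V.
ΔV = V_B − V_A = 3.34 V.
W_field = −qΔV = −(4.90×10⁻⁹ C)(3.34 V) = -1.64×10⁻⁸ J.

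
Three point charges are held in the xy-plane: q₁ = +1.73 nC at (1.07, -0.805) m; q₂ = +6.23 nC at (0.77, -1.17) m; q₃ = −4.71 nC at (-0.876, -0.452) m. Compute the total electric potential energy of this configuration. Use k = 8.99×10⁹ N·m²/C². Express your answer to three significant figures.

2.11×10⁻⁸ J

The assembly work is the sum of pairwise potential energies, U = Σ_{i<j} kqᵢqⱼ/rᵢⱼ.
Pair separations: r₁₂ = 0.472 m, r₁₃ = 1.98 m, r₂₃ = 1.80 m.
U = (2.05×10⁻⁷) + (-3.70×10⁻⁸) + (-1.47×10⁻⁷) = 2.11×10⁻⁸ J.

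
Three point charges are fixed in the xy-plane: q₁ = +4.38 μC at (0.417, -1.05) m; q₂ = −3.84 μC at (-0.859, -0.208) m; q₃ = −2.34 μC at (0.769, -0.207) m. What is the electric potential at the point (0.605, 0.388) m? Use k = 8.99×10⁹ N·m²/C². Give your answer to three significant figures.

Electric potential is a scalar, so the contributions from each charge add algebraically: V = Σ kqᵢ/rᵢ.
Distances from the field point to each charge: r₁ = 1.45 m, r₂ = 1.58 m, r₃ = 0.617 m.
V = k[(4.38×10⁻⁶)/(1.45) + (-3.84×10⁻⁶)/(1.58) + (-2.34×10⁻⁶)/(0.617)] = -2.88×10⁴ V.

-2.88×10⁴ V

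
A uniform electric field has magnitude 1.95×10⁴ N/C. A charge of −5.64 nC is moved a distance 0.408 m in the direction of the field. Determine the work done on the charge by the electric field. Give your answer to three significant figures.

-4.49×10⁻⁵ J

The potential change for a displacement 0.408 m in the direction of the field is ΔV = −Ed = -7960 V.
W_field = −qΔV = -4.49×10⁻⁵ J.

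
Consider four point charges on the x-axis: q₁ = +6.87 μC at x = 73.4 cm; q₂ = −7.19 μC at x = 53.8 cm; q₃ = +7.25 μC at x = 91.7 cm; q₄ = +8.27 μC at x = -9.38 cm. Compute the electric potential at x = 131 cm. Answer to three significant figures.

Electric potential is a scalar, so the contributions from each charge add algebraically: V = Σ kqᵢ/rᵢ.
Distances from the field point to each charge: r₁ = 0.576 m, r₂ = 0.772 m, r₃ = 0.393 m, r₄ = 1.40 m.
V = k[(6.87×10⁻⁶)/(0.576) + (-7.19×10⁻⁶)/(0.772) + (7.25×10⁻⁶)/(0.393) + (8.27×10⁻⁶)/(1.40)] = 2.42×10⁵ V.

2.42×10⁵ V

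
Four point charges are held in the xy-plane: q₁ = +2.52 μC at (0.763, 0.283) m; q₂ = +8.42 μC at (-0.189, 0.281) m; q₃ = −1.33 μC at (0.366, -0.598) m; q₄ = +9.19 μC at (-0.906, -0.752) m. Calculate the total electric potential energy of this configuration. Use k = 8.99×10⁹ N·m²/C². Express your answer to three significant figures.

The assembly work is the sum of pairwise potential energies, U = Σ_{i<j} kqᵢqⱼ/rᵢⱼ.
Pair separations: r₁₂ = 0.952 m, r₁₃ = 0.966 m, r₁₄ = 1.96 m, r₂₃ = 1.04 m, r₂₄ = 1.26 m, r₃₄ = 1.28 m.
Summing all 6 pair terms gives U = 0.646 J.

0.646 J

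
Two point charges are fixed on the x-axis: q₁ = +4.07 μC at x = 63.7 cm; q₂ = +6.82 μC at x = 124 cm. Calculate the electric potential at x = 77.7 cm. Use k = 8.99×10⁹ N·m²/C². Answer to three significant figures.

3.94×10⁵ V

The total potential is the scalar sum of each charge's contribution, V = Σ kqᵢ/rᵢ.
Distances from the field point to each charge: r₁ = 0.140 m, r₂ = 0.463 m.
V = k[(4.07×10⁻⁶)/(0.140) + (6.82×10⁻⁶)/(0.463)] = 3.94×10⁵ V.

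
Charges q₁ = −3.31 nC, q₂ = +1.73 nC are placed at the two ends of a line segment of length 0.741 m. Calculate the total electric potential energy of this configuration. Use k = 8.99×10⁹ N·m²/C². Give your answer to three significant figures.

-6.95×10⁻⁸ J

The work to assemble the configuration equals its total potential energy, U = Σ kqᵢqⱼ/rᵢⱼ over all pairs.
The separation is r = 0.741 m.
U = (-6.95×10⁻⁸) = -6.95×10⁻⁸ J.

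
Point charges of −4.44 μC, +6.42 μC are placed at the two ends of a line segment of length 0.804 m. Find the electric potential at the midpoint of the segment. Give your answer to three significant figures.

Electric potential is a scalar, so the contributions from each charge add algebraically: V = Σ kqᵢ/rᵢ.
Each charge is 0.402 m from the midpoint.
V = k[(-4.44×10⁻⁶)/(0.402) + (6.42×10⁻⁶)/(0.402)] = 4.43×10⁴ V.

4.43×10⁴ V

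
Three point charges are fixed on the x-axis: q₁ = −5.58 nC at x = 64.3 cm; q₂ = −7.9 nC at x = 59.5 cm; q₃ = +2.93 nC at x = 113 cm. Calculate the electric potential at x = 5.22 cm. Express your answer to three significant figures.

The total potential is the scalar sum of each charge's contribution, V = Σ kqᵢ/rᵢ.
Distances from the field point to each charge: r₁ = 0.591 m, r₂ = 0.543 m, r₃ = 1.08 m.
V = k[(-5.58×10⁻⁹)/(0.591) + (-7.90×10⁻⁹)/(0.543) + (2.93×10⁻⁹)/(1.08)] = -191 V.

-191 V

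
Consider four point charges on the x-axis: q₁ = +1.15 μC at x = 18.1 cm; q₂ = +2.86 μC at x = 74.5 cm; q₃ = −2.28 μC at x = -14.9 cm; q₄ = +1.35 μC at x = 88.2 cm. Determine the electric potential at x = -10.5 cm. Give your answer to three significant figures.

-3.87×10⁵ V

Electric potential is a scalar, so the contributions from each charge add algebraically: V = Σ kqᵢ/rᵢ.
Distances from the field point to each charge: r₁ = 0.286 m, r₂ = 0.850 m, r₃ = 0.0440 m, r₄ = 0.987 m.
V = k[(1.15×10⁻⁶)/(0.286) + (2.86×10⁻⁶)/(0.850) + (-2.28×10⁻⁶)/(0.0440) + (1.35×10⁻⁶)/(0.987)] = -3.87×10⁵ V.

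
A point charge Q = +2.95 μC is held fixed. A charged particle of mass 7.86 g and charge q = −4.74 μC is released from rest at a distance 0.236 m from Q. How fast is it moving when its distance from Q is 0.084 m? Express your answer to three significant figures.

Only the electrostatic force acts, so mechanical energy is conserved: ½mv² = U₁ − U₂ = kQq(1/r₁ − 1/r₂).
U₁ − U₂ = (8.99×10⁹ N·m²/C²)(2.95×10⁻⁶ C)(-4.74×10⁻⁶ C)(1/0.236 − 1/0.0840) = 0.964 J.
v = √(2·0.964/7.86×10⁻³) = 15.7 m/s.

15.7 m/s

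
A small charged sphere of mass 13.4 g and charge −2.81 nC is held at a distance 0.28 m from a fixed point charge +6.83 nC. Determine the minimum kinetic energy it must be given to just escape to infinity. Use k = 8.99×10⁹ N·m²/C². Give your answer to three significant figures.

6.16×10⁻⁷ J

To just escape, total mechanical energy must reach zero at infinity: ½mv²_min + U = 0, so ½mv²_min = −U = |kQq|/r.
|U| = |kQq|/r = (8.99×10⁹ N·m²/C²)(6.83×10⁻⁹)(2.81×10⁻⁹)/(0.280) = 6.16×10⁻⁷ J.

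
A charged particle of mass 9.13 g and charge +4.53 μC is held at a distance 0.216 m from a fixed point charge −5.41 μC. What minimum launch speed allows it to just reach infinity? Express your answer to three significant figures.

To just escape, total mechanical energy must reach zero at infinity: ½mv²_min + U = 0, so ½mv²_min = −U = |kQq|/r.
|U| = |kQq|/r = (8.99×10⁹ N·m²/C²)(5.41×10⁻⁶)(4.53×10⁻⁶)/(0.216) = 1.02 J.
v_min = √(2|U|/m) = √(2·1.02/9.13×10⁻³) = 14.9 m/s.

14.9 m/s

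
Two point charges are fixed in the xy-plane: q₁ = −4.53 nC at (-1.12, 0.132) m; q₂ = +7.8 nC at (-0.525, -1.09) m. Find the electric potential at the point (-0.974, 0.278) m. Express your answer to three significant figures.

-149 V

The total potential is the scalar sum of each charge's contribution, V = Σ kqᵢ/rᵢ.
Distances from the field point to each charge: r₁ = 0.206 m, r₂ = 1.44 m.
V = k[(-4.53×10⁻⁹)/(0.206) + (7.80×10⁻⁹)/(1.44)] = -149 V.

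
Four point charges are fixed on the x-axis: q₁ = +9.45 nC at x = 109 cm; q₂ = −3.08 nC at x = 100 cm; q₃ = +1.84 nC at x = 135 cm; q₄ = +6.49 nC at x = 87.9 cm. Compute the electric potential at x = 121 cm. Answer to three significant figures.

871 V

Electric potential is a scalar, so the contributions from each charge add algebraically: V = Σ kqᵢ/rᵢ.
Distances from the field point to each charge: r₁ = 0.120 m, r₂ = 0.210 m, r₃ = 0.140 m, r₄ = 0.331 m.
V = k[(9.45×10⁻⁹)/(0.120) + (-3.08×10⁻⁹)/(0.210) + (1.84×10⁻⁹)/(0.140) + (6.49×10⁻⁹)/(0.331)] = 871 V.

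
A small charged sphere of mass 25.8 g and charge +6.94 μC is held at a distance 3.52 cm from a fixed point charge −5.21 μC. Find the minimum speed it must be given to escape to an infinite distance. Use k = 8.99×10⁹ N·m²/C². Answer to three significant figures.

To just escape, total mechanical energy must reach zero at infinity: ½mv²_min + U = 0, so ½mv²_min = −U = |kQq|/r.
|U| = |kQq|/r = (8.99×10⁹ N·m²/C²)(5.21×10⁻⁶)(6.94×10⁻⁶)/(0.0352) = 9.23 J.
v_min = √(2|U|/m) = √(2·9.23/0.0258) = 26.8 m/s.

26.8 m/s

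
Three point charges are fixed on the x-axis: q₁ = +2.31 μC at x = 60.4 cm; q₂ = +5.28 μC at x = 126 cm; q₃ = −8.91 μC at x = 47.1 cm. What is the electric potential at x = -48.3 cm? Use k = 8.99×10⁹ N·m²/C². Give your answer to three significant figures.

The total potential is the scalar sum of each charge's contribution, V = Σ kqᵢ/rᵢ.
Distances from the field point to each charge: r₁ = 1.09 m, r₂ = 1.74 m, r₃ = 0.954 m.
V = k[(2.31×10⁻⁶)/(1.09) + (5.28×10⁻⁶)/(1.74) + (-8.91×10⁻⁶)/(0.954)] = -3.76×10⁴ V.

-3.76×10⁴ V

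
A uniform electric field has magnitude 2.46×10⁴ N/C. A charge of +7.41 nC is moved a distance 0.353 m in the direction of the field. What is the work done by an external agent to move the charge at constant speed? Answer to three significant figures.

-6.43×10⁻⁵ J

The potential change for a displacement 0.353 m in the direction of the field is ΔV = −Ed = -8680 V.
W_ext = qΔV = -6.43×10⁻⁵ J.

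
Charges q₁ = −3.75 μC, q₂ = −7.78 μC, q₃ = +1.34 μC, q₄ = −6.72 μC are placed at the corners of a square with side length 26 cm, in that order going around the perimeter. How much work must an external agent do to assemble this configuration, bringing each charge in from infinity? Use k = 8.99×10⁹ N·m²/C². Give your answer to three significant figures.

The assembly work is the sum of pairwise potential energies, U = Σ_{i<j} kqᵢqⱼ/rᵢⱼ.
The four side pairs have separation 0.260 m and the two diagonal pairs 0.368 m.
Summing all 6 pair terms gives U = 2.36 J.

2.36 J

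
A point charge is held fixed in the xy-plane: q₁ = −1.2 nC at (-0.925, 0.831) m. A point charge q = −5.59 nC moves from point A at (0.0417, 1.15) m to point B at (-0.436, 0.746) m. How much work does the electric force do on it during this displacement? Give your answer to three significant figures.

-6.23×10⁻⁸ J

The work done by the electric force is W_field = −ΔU = −q(V_B − V_A) = q(V_A − V_B).
At A: distance to the source charge is 1.02 m; V_A = kq₁/r = -10.6 V.
At B: distance to the source charge is 0.496 m; V_B = kq₁/r = -21.7 V.
ΔV = V_B − V_A = -11.1 V.
W_field = −qΔV = −(-5.59×10⁻⁹ C)(-11.1 V) = -6.23×10⁻⁸ J.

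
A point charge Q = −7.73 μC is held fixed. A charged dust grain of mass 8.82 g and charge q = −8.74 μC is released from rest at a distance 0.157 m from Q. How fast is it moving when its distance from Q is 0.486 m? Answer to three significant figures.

24.4 m/s

Only the electrostatic force acts, so mechanical energy is conserved: ½mv² = U₁ − U₂ = kQq(1/r₁ − 1/r₂).
U₁ − U₂ = (8.99×10⁹ N·m²/C²)(-7.73×10⁻⁶ C)(-8.74×10⁻⁶ C)(1/0.157 − 1/0.486) = 2.62 J.
v = √(2·2.62/8.82×10⁻³) = 24.4 m/s.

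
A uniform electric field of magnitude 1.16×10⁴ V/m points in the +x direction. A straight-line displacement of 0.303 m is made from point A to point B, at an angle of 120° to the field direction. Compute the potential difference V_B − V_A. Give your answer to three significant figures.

1760 V

Only the component of displacement along E changes the potential: ΔV = −E·d·cosθ.
ΔV = −(1.16×10⁴ V/m)(0.303 m)cos120° = 1760 V.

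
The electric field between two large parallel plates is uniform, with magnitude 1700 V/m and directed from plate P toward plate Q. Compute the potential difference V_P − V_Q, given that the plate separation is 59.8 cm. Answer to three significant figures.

1020 V

In a uniform field, potential decreases in the direction of E: ΔV = −E·d for a displacement d parallel to E.
Going from Q to P is a displacement of 59.8 cm opposite to the field, so V_P − V_Q = +Ed = 1020 V.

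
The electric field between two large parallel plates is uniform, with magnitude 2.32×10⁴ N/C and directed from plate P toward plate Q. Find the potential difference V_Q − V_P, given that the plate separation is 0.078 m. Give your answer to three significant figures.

In a uniform field, potential decreases in the direction of E: ΔV = −E·d for a displacement d parallel to E.
Going from P to Q is a displacement of 0.078 m along the field, so V_Q − V_P = −Ed = -1810 V.

-1810 V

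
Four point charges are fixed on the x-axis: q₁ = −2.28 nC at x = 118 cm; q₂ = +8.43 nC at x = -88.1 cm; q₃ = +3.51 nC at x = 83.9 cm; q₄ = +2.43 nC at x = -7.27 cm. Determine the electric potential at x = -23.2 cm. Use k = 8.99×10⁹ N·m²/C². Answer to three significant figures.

The total potential is the scalar sum of each charge's contribution, V = Σ kqᵢ/rᵢ.
Distances from the field point to each charge: r₁ = 1.41 m, r₂ = 0.649 m, r₃ = 1.07 m, r₄ = 0.159 m.
V = k[(-2.28×10⁻⁹)/(1.41) + (8.43×10⁻⁹)/(0.649) + (3.51×10⁻⁹)/(1.07) + (2.43×10⁻⁹)/(0.159)] = 269 V.

269 V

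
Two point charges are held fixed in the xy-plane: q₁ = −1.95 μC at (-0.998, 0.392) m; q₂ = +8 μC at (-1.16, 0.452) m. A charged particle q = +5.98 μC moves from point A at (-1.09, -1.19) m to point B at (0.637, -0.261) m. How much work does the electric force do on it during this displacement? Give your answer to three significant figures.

The work done by the electric force is W_field = −ΔU = −q(V_B − V_A) = q(V_A − V_B).
At A: distances to the source charges are 1.58 m, 1.64 m; V_A = Σ kqᵢ/rᵢ = 3.27×10⁴ V.
At B: distances to the source charges are 1.76 m, 1.93 m; V_B = Σ kqᵢ/rᵢ = 2.72×10⁴ V.
ΔV = V_B − V_A = -5450 V.
W_field = −qΔV = −(5.98×10⁻⁶ C)(-5450 V) = 0.0326 J.

0.0326 J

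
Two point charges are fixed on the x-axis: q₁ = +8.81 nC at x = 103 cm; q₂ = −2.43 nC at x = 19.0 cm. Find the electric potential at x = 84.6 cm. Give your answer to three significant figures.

Electric potential is a scalar, so the contributions from each charge add algebraically: V = Σ kqᵢ/rᵢ.
Distances from the field point to each charge: r₁ = 0.184 m, r₂ = 0.656 m.
V = k[(8.81×10⁻⁹)/(0.184) + (-2.43×10⁻⁹)/(0.656)] = 397 V.

397 V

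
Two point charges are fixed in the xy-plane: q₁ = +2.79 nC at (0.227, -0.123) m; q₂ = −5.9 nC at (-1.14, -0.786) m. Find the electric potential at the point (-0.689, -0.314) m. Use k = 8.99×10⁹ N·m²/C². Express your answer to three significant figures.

The total potential is the scalar sum of each charge's contribution, V = Σ kqᵢ/rᵢ.
Distances from the field point to each charge: r₁ = 0.936 m, r₂ = 0.653 m.
V = k[(2.79×10⁻⁹)/(0.936) + (-5.90×10⁻⁹)/(0.653)] = -54.4 V.

-54.4 V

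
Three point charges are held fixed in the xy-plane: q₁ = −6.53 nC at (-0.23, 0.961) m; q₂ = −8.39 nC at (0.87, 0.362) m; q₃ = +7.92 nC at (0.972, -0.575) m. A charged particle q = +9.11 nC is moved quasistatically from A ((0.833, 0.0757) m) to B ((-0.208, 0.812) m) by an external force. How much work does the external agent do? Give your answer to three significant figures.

For quasistatic motion the external work equals the change in potential energy: W_ext = qΔV = q(V_B − V_A).
At A: distances to the source charges are 1.38 m, 0.289 m, 0.665 m; V_A = Σ kqᵢ/rᵢ = -197 V.
At B: distances to the source charges are 0.151 m, 1.17 m, 1.82 m; V_B = Σ kqᵢ/rᵢ = -415 V.
ΔV = V_B − V_A = -219 V.
W_ext = qΔV = (9.11×10⁻⁹ C)(-219 V) = -1.99×10⁻⁶ J.

-1.99×10⁻⁶ J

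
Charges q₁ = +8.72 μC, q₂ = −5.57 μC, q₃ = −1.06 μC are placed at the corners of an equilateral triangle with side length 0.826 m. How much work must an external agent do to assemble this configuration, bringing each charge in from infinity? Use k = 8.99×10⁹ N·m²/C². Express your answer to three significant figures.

-0.565 J

The work to assemble the configuration equals its total potential energy, U = Σ kqᵢqⱼ/rᵢⱼ over all pairs.
All three pair separations equal the side length, 0.826 m.
U = (-0.529) + (-0.101) + (0.0643) = -0.565 J.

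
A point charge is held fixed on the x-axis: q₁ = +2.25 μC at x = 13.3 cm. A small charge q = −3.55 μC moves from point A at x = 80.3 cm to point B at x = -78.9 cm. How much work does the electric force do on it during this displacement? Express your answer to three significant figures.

-0.0293 J

The work done by the electric force is W_field = −ΔU = −q(V_B − V_A) = q(V_A − V_B).
At A: distance to the source charge is 0.670 m; V_A = kq₁/r = 3.02×10⁴ V.
At B: distance to the source charge is 0.922 m; V_B = kq₁/r = 2.19×10⁴ V.
ΔV = V_B − V_A = -8250 V.
W_field = −qΔV = −(-3.55×10⁻⁶ C)(-8250 V) = -0.0293 J.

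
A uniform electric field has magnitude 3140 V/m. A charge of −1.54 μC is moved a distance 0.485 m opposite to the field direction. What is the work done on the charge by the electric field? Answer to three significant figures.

The potential change for a displacement 0.485 m opposite to the field direction is ΔV = +Ed = 1520 V.
W_field = −qΔV = 2.35×10⁻³ J.

2.35×10⁻³ J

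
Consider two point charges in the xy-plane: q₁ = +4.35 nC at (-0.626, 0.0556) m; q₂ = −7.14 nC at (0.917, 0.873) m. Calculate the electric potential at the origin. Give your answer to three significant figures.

The total potential is the scalar sum of each charge's contribution, V = Σ kqᵢ/rᵢ.
Distances from the field point to each charge: r₁ = 0.628 m, r₂ = 1.27 m.
V = k[(4.35×10⁻⁹)/(0.628) + (-7.14×10⁻⁹)/(1.27)] = 11.5 V.

11.5 V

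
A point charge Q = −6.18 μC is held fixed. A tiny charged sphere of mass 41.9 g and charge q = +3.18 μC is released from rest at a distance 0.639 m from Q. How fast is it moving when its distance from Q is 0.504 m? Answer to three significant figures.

1.88 m/s

Only the electrostatic force acts, so mechanical energy is conserved: ½mv² = U₁ − U₂ = kQq(1/r₁ − 1/r₂).
U₁ − U₂ = (8.99×10⁹ N·m²/C²)(-6.18×10⁻⁶ C)(3.18×10⁻⁶ C)(1/0.639 − 1/0.504) = 0.0741 J.
v = √(2·0.0741/0.0419) = 1.88 m/s.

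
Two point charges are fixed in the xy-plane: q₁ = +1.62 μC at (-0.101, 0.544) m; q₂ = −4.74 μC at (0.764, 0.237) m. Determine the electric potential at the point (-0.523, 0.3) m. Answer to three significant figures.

Electric potential is a scalar, so the contributions from each charge add algebraically: V = Σ kqᵢ/rᵢ.
Distances from the field point to each charge: r₁ = 0.487 m, r₂ = 1.29 m.
V = k[(1.62×10⁻⁶)/(0.487) + (-4.74×10⁻⁶)/(1.29)] = -3190 V.

-3190 V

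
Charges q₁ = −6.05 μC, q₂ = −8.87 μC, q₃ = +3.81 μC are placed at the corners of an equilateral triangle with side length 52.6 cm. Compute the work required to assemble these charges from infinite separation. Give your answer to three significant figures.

-0.0544 J

The assembly work is the sum of pairwise potential energies, U = Σ_{i<j} kqᵢqⱼ/rᵢⱼ.
All three pair separations equal the side length, 0.526 m.
U = (0.917) + (-0.394) + (-0.578) = -0.0544 J.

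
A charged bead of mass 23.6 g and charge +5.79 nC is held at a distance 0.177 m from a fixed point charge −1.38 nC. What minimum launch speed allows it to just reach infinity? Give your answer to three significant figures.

5.86×10⁻³ m/s

To just escape, total mechanical energy must reach zero at infinity: ½mv²_min + U = 0, so ½mv²_min = −U = |kQq|/r.
|U| = |kQq|/r = (8.99×10⁹ N·m²/C²)(1.38×10⁻⁹)(5.79×10⁻⁹)/(0.177) = 4.06×10⁻⁷ J.
v_min = √(2|U|/m) = √(2·4.06×10⁻⁷/0.0236) = 5.86×10⁻³ m/s.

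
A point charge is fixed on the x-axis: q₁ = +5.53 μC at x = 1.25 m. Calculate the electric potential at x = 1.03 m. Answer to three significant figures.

2.26×10⁵ V

Electric potential is a scalar, so the contributions from each charge add algebraically: V = Σ kqᵢ/rᵢ.
V = k[(5.53×10⁻⁶)/(0.220)] = 2.26×10⁵ V.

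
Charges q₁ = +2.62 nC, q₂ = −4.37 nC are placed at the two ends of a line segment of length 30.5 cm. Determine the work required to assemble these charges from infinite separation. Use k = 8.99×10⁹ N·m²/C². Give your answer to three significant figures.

-3.37×10⁻⁷ J

The assembly work is the sum of pairwise potential energies, U = Σ_{i<j} kqᵢqⱼ/rᵢⱼ.
The separation is r = 0.305 m.
U = (-3.37×10⁻⁷) = -3.37×10⁻⁷ J.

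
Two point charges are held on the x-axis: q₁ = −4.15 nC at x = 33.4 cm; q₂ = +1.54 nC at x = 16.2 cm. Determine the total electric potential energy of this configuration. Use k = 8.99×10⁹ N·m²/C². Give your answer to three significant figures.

The work to assemble the configuration equals its total potential energy, U = Σ kqᵢqⱼ/rᵢⱼ over all pairs.
Pair separations: r₁₂ = 0.172 m.
U = (-3.34×10⁻⁷) = -3.34×10⁻⁷ J.

-3.34×10⁻⁷ J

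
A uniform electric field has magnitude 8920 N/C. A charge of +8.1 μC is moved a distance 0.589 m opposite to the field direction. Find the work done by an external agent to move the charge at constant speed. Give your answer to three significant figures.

The potential change for a displacement 0.589 m opposite to the field direction is ΔV = +Ed = 5250 V.
W_ext = qΔV = 0.0426 J.

0.0426 J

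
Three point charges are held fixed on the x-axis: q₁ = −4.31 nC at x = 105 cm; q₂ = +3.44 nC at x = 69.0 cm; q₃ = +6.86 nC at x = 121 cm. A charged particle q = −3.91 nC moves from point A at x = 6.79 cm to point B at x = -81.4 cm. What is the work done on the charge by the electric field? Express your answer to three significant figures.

The work done by the electric force is W_field = −ΔU = −q(V_B − V_A) = q(V_A − V_B).
At A: distances to the source charges are 0.982 m, 0.622 m, 1.14 m; V_A = Σ kqᵢ/rᵢ = 64.3 V.
At B: distances to the source charges are 1.86 m, 1.50 m, 2.02 m; V_B = Σ kqᵢ/rᵢ = 30.2 V.
ΔV = V_B − V_A = -34.0 V.
W_field = −qΔV = −(-3.91×10⁻⁹ C)(-34.0 V) = -1.33×10⁻⁷ J.

-1.33×10⁻⁷ J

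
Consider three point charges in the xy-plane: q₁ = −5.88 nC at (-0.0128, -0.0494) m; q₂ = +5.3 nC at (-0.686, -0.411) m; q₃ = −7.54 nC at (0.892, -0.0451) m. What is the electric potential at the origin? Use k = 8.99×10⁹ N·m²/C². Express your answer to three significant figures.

-1050 V

Electric potential is a scalar, so the contributions from each charge add algebraically: V = Σ kqᵢ/rᵢ.
Distances from the field point to each charge: r₁ = 0.0510 m, r₂ = 0.800 m, r₃ = 0.893 m.
V = k[(-5.88×10⁻⁹)/(0.0510) + (5.30×10⁻⁹)/(0.800) + (-7.54×10⁻⁹)/(0.893)] = -1050 V.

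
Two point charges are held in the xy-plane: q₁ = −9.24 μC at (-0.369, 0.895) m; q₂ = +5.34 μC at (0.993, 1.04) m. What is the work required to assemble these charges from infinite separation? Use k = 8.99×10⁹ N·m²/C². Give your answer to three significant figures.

-0.324 J

The work to assemble the configuration equals its total potential energy, U = Σ kqᵢqⱼ/rᵢⱼ over all pairs.
Pair separations: r₁₂ = 1.37 m.
U = (-0.324) = -0.324 J.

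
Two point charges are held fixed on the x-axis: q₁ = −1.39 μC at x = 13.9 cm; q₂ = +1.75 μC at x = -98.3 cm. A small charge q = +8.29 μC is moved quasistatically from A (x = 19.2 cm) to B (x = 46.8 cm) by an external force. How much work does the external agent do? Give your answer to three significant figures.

1.62 J

For quasistatic motion the external work equals the change in potential energy: W_ext = qΔV = q(V_B − V_A).
At A: distances to the source charges are 0.0530 m, 1.18 m; V_A = Σ kqᵢ/rᵢ = -2.22×10⁵ V.
At B: distances to the source charges are 0.329 m, 1.45 m; V_B = Σ kqᵢ/rᵢ = -2.71×10⁴ V.
ΔV = V_B − V_A = 1.95×10⁵ V.
W_ext = qΔV = (8.29×10⁻⁶ C)(1.95×10⁵ V) = 1.62 J.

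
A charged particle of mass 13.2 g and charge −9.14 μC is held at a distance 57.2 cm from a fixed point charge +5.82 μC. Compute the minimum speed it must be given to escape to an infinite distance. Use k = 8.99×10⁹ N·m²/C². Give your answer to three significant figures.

11.3 m/s

To just escape, total mechanical energy must reach zero at infinity: ½mv²_min + U = 0, so ½mv²_min = −U = |kQq|/r.
|U| = |kQq|/r = (8.99×10⁹ N·m²/C²)(5.82×10⁻⁶)(9.14×10⁻⁶)/(0.572) = 0.836 J.
v_min = √(2|U|/m) = √(2·0.836/0.0132) = 11.3 m/s.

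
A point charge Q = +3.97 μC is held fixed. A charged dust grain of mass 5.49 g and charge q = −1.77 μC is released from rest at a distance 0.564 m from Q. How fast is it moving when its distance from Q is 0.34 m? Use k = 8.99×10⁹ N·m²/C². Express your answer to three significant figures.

5.18 m/s

Only the electrostatic force acts, so mechanical energy is conserved: ½mv² = U₁ − U₂ = kQq(1/r₁ − 1/r₂).
U₁ − U₂ = (8.99×10⁹ N·m²/C²)(3.97×10⁻⁶ C)(-1.77×10⁻⁶ C)(1/0.564 − 1/0.340) = 0.0738 J.
v = √(2·0.0738/5.49×10⁻³) = 5.18 m/s.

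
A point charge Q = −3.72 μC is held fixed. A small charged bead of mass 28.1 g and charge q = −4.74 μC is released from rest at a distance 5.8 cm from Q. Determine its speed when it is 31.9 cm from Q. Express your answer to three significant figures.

12.6 m/s

Only the electrostatic force acts, so mechanical energy is conserved: ½mv² = U₁ − U₂ = kQq(1/r₁ − 1/r₂).
U₁ − U₂ = (8.99×10⁹ N·m²/C²)(-3.72×10⁻⁶ C)(-4.74×10⁻⁶ C)(1/0.0580 − 1/0.319) = 2.24 J.
v = √(2·2.24/0.0281) = 12.6 m/s.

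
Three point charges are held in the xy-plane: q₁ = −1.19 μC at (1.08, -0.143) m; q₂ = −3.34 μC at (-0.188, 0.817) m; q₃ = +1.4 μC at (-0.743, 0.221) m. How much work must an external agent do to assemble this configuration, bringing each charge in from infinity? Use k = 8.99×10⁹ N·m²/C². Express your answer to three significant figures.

-0.0372 J

The work to assemble the configuration equals its total potential energy, U = Σ kqᵢqⱼ/rᵢⱼ over all pairs.
Pair separations: r₁₂ = 1.59 m, r₁₃ = 1.86 m, r₂₃ = 0.814 m.
U = (0.0225) + (-8.06×10⁻³) + (-0.0516) = -0.0372 J.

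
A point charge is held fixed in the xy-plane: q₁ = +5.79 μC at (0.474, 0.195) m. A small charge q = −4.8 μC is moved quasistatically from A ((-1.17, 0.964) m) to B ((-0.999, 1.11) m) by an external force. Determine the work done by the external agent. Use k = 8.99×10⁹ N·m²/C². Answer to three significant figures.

For quasistatic motion the external work equals the change in potential energy: W_ext = qΔV = q(V_B − V_A).
At A: distance to the source charge is 1.81 m; V_A = kq₁/r = 2.87×10⁴ V.
At B: distance to the source charge is 1.73 m; V_B = kq₁/r = 3.00×10⁴ V.
ΔV = V_B − V_A = 1340 V.
W_ext = qΔV = (-4.80×10⁻⁶ C)(1340 V) = -6.42×10⁻³ J.

-6.42×10⁻³ J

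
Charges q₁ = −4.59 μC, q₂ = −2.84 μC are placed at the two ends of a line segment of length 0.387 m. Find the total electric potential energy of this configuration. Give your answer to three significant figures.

0.303 J

The assembly work is the sum of pairwise potential energies, U = Σ_{i<j} kqᵢqⱼ/rᵢⱼ.
The separation is r = 0.387 m.
U = (0.303) = 0.303 J.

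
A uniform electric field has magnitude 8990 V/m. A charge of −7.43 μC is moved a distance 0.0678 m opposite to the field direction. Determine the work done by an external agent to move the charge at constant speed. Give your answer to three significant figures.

The potential change for a displacement 0.0678 m opposite to the field direction is ΔV = +Ed = 610 V.
W_ext = qΔV = -4.53×10⁻³ J.

-4.53×10⁻³ J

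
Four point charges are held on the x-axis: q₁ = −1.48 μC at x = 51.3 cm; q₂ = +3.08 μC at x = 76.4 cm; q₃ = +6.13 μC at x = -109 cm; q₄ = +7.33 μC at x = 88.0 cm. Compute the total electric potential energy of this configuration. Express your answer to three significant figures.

The work to assemble the configuration equals its total potential energy, U = Σ kqᵢqⱼ/rᵢⱼ over all pairs.
Pair separations: r₁₂ = 0.251 m, r₁₃ = 1.60 m, r₁₄ = 0.367 m, r₂₃ = 1.85 m, r₂₄ = 0.116 m, r₃₄ = 1.97 m.
Summing all 6 pair terms gives U = 1.57 J.

1.57 J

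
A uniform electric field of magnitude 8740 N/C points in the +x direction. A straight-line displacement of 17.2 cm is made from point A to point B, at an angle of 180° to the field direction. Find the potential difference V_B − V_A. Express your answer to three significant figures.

1500 V

Only the component of displacement along E changes the potential: ΔV = −E·d·cosθ.
ΔV = −(8740 V/m)(0.172 m)cos180° = 1500 V.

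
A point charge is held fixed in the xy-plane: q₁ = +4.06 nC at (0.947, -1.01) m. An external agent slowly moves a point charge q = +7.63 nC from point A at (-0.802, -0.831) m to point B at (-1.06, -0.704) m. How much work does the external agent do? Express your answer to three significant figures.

For quasistatic motion the external work equals the change in potential energy: W_ext = qΔV = q(V_B − V_A).
At A: distance to the source charge is 1.76 m; V_A = kq₁/r = 20.8 V.
At B: distance to the source charge is 2.03 m; V_B = kq₁/r = 18.0 V.
ΔV = V_B − V_A = -2.78 V.
W_ext = qΔV = (7.63×10⁻⁹ C)(-2.78 V) = -2.12×10⁻⁸ J.

-2.12×10⁻⁸ J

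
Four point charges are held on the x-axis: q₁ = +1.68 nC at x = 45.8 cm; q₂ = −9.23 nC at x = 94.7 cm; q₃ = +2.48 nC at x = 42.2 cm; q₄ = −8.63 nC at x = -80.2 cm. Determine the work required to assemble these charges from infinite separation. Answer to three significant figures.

5.12×10⁻⁷ J

The work to assemble the configuration equals its total potential energy, U = Σ kqᵢqⱼ/rᵢⱼ over all pairs.
Pair separations: r₁₂ = 0.489 m, r₁₃ = 0.0360 m, r₁₄ = 1.26 m, r₂₃ = 0.525 m, r₂₄ = 1.75 m, r₃₄ = 1.22 m.
Summing all 6 pair terms gives U = 5.12×10⁻⁷ J.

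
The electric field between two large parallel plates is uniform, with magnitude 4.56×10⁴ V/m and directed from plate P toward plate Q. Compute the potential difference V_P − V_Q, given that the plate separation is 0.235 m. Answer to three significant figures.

In a uniform field, potential decreases in the direction of E: ΔV = −E·d for a displacement d parallel to E.
Going from Q to P is a displacement of 0.235 m opposite to the field, so V_P − V_Q = +Ed = 1.07×10⁴ V.

1.07×10⁴ V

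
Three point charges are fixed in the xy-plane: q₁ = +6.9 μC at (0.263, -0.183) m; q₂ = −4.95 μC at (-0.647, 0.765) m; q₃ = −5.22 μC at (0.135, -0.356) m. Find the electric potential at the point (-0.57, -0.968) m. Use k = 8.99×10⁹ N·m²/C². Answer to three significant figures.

The total potential is the scalar sum of each charge's contribution, V = Σ kqᵢ/rᵢ.
Distances from the field point to each charge: r₁ = 1.14 m, r₂ = 1.73 m, r₃ = 0.934 m.
V = k[(6.90×10⁻⁶)/(1.14) + (-4.95×10⁻⁶)/(1.73) + (-5.22×10⁻⁶)/(0.934)] = -2.17×10⁴ V.

-2.17×10⁴ V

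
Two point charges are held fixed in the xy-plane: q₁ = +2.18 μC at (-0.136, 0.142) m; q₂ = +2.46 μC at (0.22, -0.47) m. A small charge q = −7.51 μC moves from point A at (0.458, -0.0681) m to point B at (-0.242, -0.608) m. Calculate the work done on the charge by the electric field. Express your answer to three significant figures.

-0.0504 J

The work done by the electric force is W_field = −ΔU = −q(V_B − V_A) = q(V_A − V_B).
At A: distances to the source charges are 0.630 m, 0.467 m; V_A = Σ kqᵢ/rᵢ = 7.85×10⁴ V.
At B: distances to the source charges are 0.757 m, 0.482 m; V_B = Σ kqᵢ/rᵢ = 7.17×10⁴ V.
ΔV = V_B − V_A = -6710 V.
W_field = −qΔV = −(-7.51×10⁻⁶ C)(-6710 V) = -0.0504 J.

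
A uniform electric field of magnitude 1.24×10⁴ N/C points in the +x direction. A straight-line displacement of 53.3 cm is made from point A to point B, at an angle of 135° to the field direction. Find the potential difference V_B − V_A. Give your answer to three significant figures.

4670 V

Only the component of displacement along E changes the potential: ΔV = −E·d·cosθ.
ΔV = −(1.24×10⁴ V/m)(0.533 m)cos135° = 4670 V.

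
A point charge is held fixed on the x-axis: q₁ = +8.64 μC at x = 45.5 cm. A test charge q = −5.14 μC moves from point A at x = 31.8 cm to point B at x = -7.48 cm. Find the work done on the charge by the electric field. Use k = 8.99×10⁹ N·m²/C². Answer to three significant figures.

The work done by the electric force is W_field = −ΔU = −q(V_B − V_A) = q(V_A − V_B).
At A: distance to the source charge is 0.137 m; V_A = kq₁/r = 5.67×10⁵ V.
At B: distance to the source charge is 0.530 m; V_B = kq₁/r = 1.47×10⁵ V.
ΔV = V_B − V_A = -4.20×10⁵ V.
W_field = −qΔV = −(-5.14×10⁻⁶ C)(-4.20×10⁵ V) = -2.16 J.

-2.16 J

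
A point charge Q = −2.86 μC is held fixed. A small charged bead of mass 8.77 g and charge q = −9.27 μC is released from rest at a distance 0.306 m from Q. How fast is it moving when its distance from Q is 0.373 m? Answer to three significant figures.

Only the electrostatic force acts, so mechanical energy is conserved: ½mv² = U₁ − U₂ = kQq(1/r₁ − 1/r₂).
U₁ − U₂ = (8.99×10⁹ N·m²/C²)(-2.86×10⁻⁶ C)(-9.27×10⁻⁶ C)(1/0.306 − 1/0.373) = 0.140 J.
v = √(2·0.140/8.77×10⁻³) = 5.65 m/s.

5.65 m/s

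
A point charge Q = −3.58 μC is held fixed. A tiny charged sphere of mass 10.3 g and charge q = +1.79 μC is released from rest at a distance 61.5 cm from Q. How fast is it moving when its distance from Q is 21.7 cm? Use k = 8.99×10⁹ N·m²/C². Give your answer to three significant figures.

Only the electrostatic force acts, so mechanical energy is conserved: ½mv² = U₁ − U₂ = kQq(1/r₁ − 1/r₂).
U₁ − U₂ = (8.99×10⁹ N·m²/C²)(-3.58×10⁻⁶ C)(1.79×10⁻⁶ C)(1/0.615 − 1/0.217) = 0.172 J.
v = √(2·0.172/0.0103) = 5.78 m/s.

5.78 m/s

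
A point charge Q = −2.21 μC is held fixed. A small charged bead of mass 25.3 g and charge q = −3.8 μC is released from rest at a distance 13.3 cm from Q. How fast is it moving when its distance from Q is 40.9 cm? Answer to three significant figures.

Only the electrostatic force acts, so mechanical energy is conserved: ½mv² = U₁ − U₂ = kQq(1/r₁ − 1/r₂).
U₁ − U₂ = (8.99×10⁹ N·m²/C²)(-2.21×10⁻⁶ C)(-3.80×10⁻⁶ C)(1/0.133 − 1/0.409) = 0.383 J.
v = √(2·0.383/0.0253) = 5.50 m/s.

5.50 m/s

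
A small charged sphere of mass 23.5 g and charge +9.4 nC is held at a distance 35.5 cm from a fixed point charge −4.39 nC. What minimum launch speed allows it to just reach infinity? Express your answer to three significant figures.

9.43×10⁻³ m/s

To just escape, total mechanical energy must reach zero at infinity: ½mv²_min + U = 0, so ½mv²_min = −U = |kQq|/r.
|U| = |kQq|/r = (8.99×10⁹ N·m²/C²)(4.39×10⁻⁹)(9.40×10⁻⁹)/(0.355) = 1.05×10⁻⁶ J.
v_min = √(2|U|/m) = √(2·1.05×10⁻⁶/0.0235) = 9.43×10⁻³ m/s.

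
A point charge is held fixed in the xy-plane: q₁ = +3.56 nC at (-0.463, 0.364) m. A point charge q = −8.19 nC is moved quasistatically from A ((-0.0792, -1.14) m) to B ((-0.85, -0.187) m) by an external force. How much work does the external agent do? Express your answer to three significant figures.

For quasistatic motion the external work equals the change in potential energy: W_ext = qΔV = q(V_B − V_A).
At A: distance to the source charge is 1.55 m; V_A = kq₁/r = 20.6 V.
At B: distance to the source charge is 0.673 m; V_B = kq₁/r = 47.5 V.
ΔV = V_B − V_A = 26.9 V.
W_ext = qΔV = (-8.19×10⁻⁹ C)(26.9 V) = -2.20×10⁻⁷ J.

-2.20×10⁻⁷ J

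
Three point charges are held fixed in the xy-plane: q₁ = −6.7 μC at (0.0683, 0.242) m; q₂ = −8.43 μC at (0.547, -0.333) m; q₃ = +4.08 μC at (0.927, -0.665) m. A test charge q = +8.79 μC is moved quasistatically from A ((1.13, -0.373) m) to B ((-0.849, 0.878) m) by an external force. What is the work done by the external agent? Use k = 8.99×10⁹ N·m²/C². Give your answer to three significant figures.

For quasistatic motion the external work equals the change in potential energy: W_ext = qΔV = q(V_B − V_A).
At A: distances to the source charges are 1.23 m, 0.584 m, 0.356 m; V_A = Σ kqᵢ/rᵢ = -7.56×10⁴ V.
At B: distances to the source charges are 1.12 m, 1.85 m, 2.35 m; V_B = Σ kqᵢ/rᵢ = -7.94×10⁴ V.
ΔV = V_B − V_A = -3740 V.
W_ext = qΔV = (8.79×10⁻⁶ C)(-3740 V) = -0.0329 J.

-0.0329 J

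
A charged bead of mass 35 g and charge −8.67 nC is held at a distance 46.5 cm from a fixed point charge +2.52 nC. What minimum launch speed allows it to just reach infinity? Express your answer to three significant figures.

4.91×10⁻³ m/s

To just escape, total mechanical energy must reach zero at infinity: ½mv²_min + U = 0, so ½mv²_min = −U = |kQq|/r.
|U| = |kQq|/r = (8.99×10⁹ N·m²/C²)(2.52×10⁻⁹)(8.67×10⁻⁹)/(0.465) = 4.22×10⁻⁷ J.
v_min = √(2|U|/m) = √(2·4.22×10⁻⁷/0.0350) = 4.91×10⁻³ m/s.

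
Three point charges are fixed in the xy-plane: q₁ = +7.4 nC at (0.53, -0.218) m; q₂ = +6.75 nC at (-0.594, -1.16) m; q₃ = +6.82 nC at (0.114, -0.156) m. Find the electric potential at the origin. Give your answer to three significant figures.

480 V

Electric potential is a scalar, so the contributions from each charge add algebraically: V = Σ kqᵢ/rᵢ.
Distances from the field point to each charge: r₁ = 0.573 m, r₂ = 1.30 m, r₃ = 0.193 m.
V = k[(7.40×10⁻⁹)/(0.573) + (6.75×10⁻⁹)/(1.30) + (6.82×10⁻⁹)/(0.193)] = 480 V.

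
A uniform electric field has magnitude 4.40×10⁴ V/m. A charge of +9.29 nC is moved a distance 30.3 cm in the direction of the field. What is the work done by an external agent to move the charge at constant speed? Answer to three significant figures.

The potential change for a displacement 30.3 cm in the direction of the field is ΔV = −Ed = -1.33×10⁴ V.
W_ext = qΔV = -1.24×10⁻⁴ J.

-1.24×10⁻⁴ J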